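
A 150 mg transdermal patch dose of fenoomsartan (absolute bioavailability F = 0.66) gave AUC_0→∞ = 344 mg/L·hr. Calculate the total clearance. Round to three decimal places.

CL = 0.288 L/hr

CL = F × Dose / AUC_0→∞
   = 0.66 × 150 / 344 = 0.287791 L/hr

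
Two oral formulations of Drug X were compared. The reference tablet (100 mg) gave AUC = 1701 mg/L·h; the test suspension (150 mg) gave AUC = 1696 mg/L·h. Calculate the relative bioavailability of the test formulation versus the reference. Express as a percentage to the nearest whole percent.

F_rel = 66%

F_rel = (AUC_test/D_test) / (AUC_ref/D_ref)
      = (1696/150) / (1701/100)
      = 11.3067 / 17.01 = 0.6647 = 66.47%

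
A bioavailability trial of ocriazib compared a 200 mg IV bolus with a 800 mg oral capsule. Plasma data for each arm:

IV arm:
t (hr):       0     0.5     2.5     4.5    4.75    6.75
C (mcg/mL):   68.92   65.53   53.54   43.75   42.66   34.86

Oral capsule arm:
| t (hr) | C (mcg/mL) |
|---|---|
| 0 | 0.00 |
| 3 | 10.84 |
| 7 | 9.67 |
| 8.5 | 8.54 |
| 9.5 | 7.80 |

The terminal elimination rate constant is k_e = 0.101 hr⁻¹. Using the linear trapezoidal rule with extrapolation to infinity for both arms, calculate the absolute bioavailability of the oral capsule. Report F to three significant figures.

F = 0.0572

Trapezoidal AUC_0→6.75 (IV):
  [0→0.5]: (68.92+65.53)/2 × 0.5 = 33.6125
  [0.5→2.5]: (65.53+53.54)/2 × 2 = 119.07
  [2.5→4.5]: (53.54+43.75)/2 × 2 = 97.29
  [4.5→4.75]: (43.75+42.66)/2 × 0.25 = 10.80125
  [4.75→6.75]: (42.66+34.86)/2 × 2 = 77.52
  Sum = 338.29375 mcg/mL·hr
IV tail: 34.86/0.101 = 345.149; AUC_iv,0→∞ = 338.29375 + 345.149 = 683.44275 mcg/mL·hr
Trapezoidal AUC_0→9.5 (oral capsule):
  [0→3]: (0.00+10.84)/2 × 3 = 16.26
  [3→7]: (10.84+9.67)/2 × 4 = 41.02
  [7→8.5]: (9.67+8.54)/2 × 1.5 = 13.6575
  [8.5→9.5]: (8.54+7.80)/2 × 1 = 8.17
  Sum = 79.1075 mcg/mL·hr
oral capsule tail: 7.80/0.101 = 77.228; AUC_ev,0→∞ = 79.1075 + 77.228 = 156.3355 mcg/mL·hr
F = (AUC_ev/D_ev)/(AUC_iv/D_iv) = (156.3355/800)/(683.44275/200) = 0.195419/3.41721 = 0.0572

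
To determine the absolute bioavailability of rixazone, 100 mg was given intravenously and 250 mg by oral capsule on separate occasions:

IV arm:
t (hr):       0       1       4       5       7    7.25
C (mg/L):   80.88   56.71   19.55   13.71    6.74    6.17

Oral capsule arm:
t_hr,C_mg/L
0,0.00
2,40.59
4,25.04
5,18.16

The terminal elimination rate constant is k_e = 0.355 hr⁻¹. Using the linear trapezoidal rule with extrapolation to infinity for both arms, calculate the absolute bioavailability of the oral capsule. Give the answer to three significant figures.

Trapezoidal AUC_0→7.25 (IV):
  [0→1]: (80.88+56.71)/2 × 1 = 68.795
  [1→4]: (56.71+19.55)/2 × 3 = 114.39
  [4→5]: (19.55+13.71)/2 × 1 = 16.63
  [5→7]: (13.71+6.74)/2 × 2 = 20.45
  [7→7.25]: (6.74+6.17)/2 × 0.25 = 1.61375
  Sum = 221.87875 mg/L·hr
IV tail: 6.17/0.355 = 17.380; AUC_iv,0→∞ = 221.87875 + 17.380 = 239.25875 mg/L·hr
Trapezoidal AUC_0→5 (oral capsule):
  [0→2]: (0.00+40.59)/2 × 2 = 40.59
  [2→4]: (40.59+25.04)/2 × 2 = 65.63
  [4→5]: (25.04+18.16)/2 × 1 = 21.6
  Sum = 127.82 mg/L·hr
oral capsule tail: 18.16/0.355 = 51.155; AUC_ev,0→∞ = 127.82 + 51.155 = 178.975 mg/L·hr
F = (AUC_ev/D_ev)/(AUC_iv/D_iv) = (178.975/250)/(239.25875/100) = 0.7159/2.3925875 = 0.2992

F = 0.299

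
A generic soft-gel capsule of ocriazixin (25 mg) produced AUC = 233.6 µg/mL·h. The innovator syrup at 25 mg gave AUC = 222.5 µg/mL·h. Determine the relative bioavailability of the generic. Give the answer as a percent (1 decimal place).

F_rel = 105.0%

F_rel = (AUC_test/D_test) / (AUC_ref/D_ref)
      = (233.6/25) / (222.5/25)
      = 9.344 / 8.9 = 1.0499 = 104.99%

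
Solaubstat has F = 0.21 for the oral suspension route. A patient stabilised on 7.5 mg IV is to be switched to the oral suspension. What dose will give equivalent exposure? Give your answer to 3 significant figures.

D_oral = 35.7 mg

For equal systemic exposure: F × D_ev = D_iv
D_ev = D_iv / F = 7.5 / 0.21 = 35.7143 mg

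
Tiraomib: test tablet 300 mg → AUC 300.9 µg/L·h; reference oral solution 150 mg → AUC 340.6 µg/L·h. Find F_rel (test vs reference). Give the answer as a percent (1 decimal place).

F_rel = (AUC_test/D_test) / (AUC_ref/D_ref)
      = (300.9/300) / (340.6/150)
      = 1.003 / 2.27067 = 0.4417 = 44.17%

F_rel = 44.2%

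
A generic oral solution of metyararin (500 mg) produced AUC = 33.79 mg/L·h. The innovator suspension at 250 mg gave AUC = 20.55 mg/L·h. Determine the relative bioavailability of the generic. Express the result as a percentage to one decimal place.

F_rel = 82.2%

F_rel = (AUC_test/D_test) / (AUC_ref/D_ref)
      = (33.79/500) / (20.55/250)
      = 0.06758 / 0.0822 = 0.8221 = 82.21%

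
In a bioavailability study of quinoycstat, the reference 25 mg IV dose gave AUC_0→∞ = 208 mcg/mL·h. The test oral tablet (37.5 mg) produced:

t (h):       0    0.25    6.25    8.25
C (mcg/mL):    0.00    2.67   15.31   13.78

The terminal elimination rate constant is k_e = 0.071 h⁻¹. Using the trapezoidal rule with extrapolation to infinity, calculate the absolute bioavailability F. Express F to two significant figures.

Trapezoidal AUC_0→8.25 (oral tablet):
  [0→0.25]: (0.00+2.67)/2 × 0.25 = 0.33375
  [0.25→6.25]: (2.67+15.31)/2 × 6 = 53.94
  [6.25→8.25]: (15.31+13.78)/2 × 2 = 29.09
  Sum = 83.36375 mcg/mL·h
Tail: C_last/k_e = 13.78/0.071 = 194.085
AUC_0→∞ (oral tablet) = 83.36375 + 194.085 = 277.44875 mcg/mL·h
F = (AUC_ev/D_ev)/(AUC_iv/D_iv) = (277.44875/37.5)/(208/25) = 7.39863/8.32 = 0.8893

F = 0.89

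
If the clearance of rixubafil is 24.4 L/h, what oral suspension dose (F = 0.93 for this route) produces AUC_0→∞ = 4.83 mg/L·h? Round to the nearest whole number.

Dose = 127 mg

Dose = CL × AUC_0→∞ / F
     = 24.4 × 4.83 / 0.93 = 126.723 mg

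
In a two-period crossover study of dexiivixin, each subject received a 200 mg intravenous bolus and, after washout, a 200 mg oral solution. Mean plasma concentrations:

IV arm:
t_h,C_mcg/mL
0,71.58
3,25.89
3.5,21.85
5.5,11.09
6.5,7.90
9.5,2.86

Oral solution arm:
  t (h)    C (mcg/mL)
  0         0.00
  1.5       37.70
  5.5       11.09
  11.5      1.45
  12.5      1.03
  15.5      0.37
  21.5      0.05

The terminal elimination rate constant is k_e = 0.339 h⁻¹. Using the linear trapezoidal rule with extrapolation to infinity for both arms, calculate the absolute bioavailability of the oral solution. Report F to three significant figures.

Trapezoidal AUC_0→9.5 (IV):
  [0→3]: (71.58+25.89)/2 × 3 = 146.205
  [3→3.5]: (25.89+21.85)/2 × 0.5 = 11.935
  [3.5→5.5]: (21.85+11.09)/2 × 2 = 32.94
  [5.5→6.5]: (11.09+7.90)/2 × 1 = 9.495
  [6.5→9.5]: (7.90+2.86)/2 × 3 = 16.14
  Sum = 216.715 mcg/mL·h
IV tail: 2.86/0.339 = 8.437; AUC_iv,0→∞ = 216.715 + 8.437 = 225.152 mcg/mL·h
Trapezoidal AUC_0→21.5 (oral solution):
  [0→1.5]: (0.00+37.70)/2 × 1.5 = 28.275
  [1.5→5.5]: (37.70+11.09)/2 × 4 = 97.58
  [5.5→11.5]: (11.09+1.45)/2 × 6 = 37.62
  [11.5→12.5]: (1.45+1.03)/2 × 1 = 1.24
  [12.5→15.5]: (1.03+0.37)/2 × 3 = 2.1
  [15.5→21.5]: (0.37+0.05)/2 × 6 = 1.26
  Sum = 168.075 mcg/mL·h
oral solution tail: 0.05/0.339 = 0.147; AUC_ev,0→∞ = 168.075 + 0.147 = 168.222 mcg/mL·h
F = (AUC_ev/D_ev)/(AUC_iv/D_iv) = (168.222/200)/(225.152/200) = 0.84111/1.12576 = 0.7471

F = 0.747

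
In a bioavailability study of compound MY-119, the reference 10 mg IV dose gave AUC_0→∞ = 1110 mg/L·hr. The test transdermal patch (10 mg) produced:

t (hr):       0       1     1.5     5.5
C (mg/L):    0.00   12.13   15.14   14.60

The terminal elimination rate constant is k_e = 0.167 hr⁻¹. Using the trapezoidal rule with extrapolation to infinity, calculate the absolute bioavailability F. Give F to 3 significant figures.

F = 0.144

Trapezoidal AUC_0→5.5 (transdermal patch):
  [0→1]: (0.00+12.13)/2 × 1 = 6.065
  [1→1.5]: (12.13+15.14)/2 × 0.5 = 6.8175
  [1.5→5.5]: (15.14+14.60)/2 × 4 = 59.48
  Sum = 72.3625 mg/L·hr
Tail: C_last/k_e = 14.60/0.167 = 87.425
AUC_0→∞ (transdermal patch) = 72.3625 + 87.425 = 159.7875 mg/L·hr
F = (AUC_ev/D_ev)/(AUC_iv/D_iv) = (159.7875/10)/(1110/10) = 15.97875/111 = 0.1440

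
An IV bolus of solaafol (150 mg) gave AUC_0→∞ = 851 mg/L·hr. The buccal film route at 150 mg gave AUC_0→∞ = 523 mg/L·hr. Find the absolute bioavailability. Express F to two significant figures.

F = 0.61

F = (AUC_ev / D_ev) / (AUC_iv / D_iv)
  = (523/150) / (851/150)
  = 3.48667 / 5.67333 = 0.6146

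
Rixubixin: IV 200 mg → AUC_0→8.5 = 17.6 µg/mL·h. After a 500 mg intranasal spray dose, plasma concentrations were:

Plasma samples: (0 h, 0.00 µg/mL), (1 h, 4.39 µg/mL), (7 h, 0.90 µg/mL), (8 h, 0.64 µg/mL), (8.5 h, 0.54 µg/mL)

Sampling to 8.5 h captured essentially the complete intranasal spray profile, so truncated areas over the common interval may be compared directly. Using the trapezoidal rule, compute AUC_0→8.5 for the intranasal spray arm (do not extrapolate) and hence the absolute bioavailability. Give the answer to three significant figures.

Trapezoidal AUC_0→8.5 (intranasal spray):
  [0→1]: (0.00+4.39)/2 × 1 = 2.195
  [1→7]: (4.39+0.90)/2 × 6 = 15.87
  [7→8]: (0.90+0.64)/2 × 1 = 0.77
  [8→8.5]: (0.64+0.54)/2 × 0.5 = 0.295
  Sum = 19.13 µg/mL·h
F = (AUC_ev/D_ev)/(AUC_iv/D_iv) = (19.13/500)/(17.6/200) = 0.03826/0.088 = 0.4348

F = 0.435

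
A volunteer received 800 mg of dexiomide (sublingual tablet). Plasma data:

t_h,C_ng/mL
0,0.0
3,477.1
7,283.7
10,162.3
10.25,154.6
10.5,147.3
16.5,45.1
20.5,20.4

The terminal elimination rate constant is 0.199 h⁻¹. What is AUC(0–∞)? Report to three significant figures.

AUC = 3790 ng/mL·h

Trapezoidal AUC_0→20.5:
  [0→3]: (0.0+477.1)/2 × 3 = 715.65
  [3→7]: (477.1+283.7)/2 × 4 = 1521.6
  [7→10]: (283.7+162.3)/2 × 3 = 669.0
  [10→10.25]: (162.3+154.6)/2 × 0.25 = 39.6125
  [10.25→10.5]: (154.6+147.3)/2 × 0.25 = 37.7375
  [10.5→16.5]: (147.3+45.1)/2 × 6 = 577.2
  [16.5→20.5]: (45.1+20.4)/2 × 4 = 131.0
  Sum = 3691.8 ng/mL·h
Extrapolated tail: C_last / k_e = 20.4 / 0.199 = 102.513
AUC_0→∞ = 3691.8 + 102.513 = 3794.313 ng/mL·h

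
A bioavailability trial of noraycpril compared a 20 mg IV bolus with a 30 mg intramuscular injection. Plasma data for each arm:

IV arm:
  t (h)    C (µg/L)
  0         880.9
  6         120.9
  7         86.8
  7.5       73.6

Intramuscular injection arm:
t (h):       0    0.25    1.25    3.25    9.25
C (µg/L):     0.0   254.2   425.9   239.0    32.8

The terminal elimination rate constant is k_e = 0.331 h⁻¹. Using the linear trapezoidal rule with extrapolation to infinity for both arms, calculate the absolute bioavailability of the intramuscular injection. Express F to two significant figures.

F = 0.39

Trapezoidal AUC_0→7.5 (IV):
  [0→6]: (880.9+120.9)/2 × 6 = 3005.4
  [6→7]: (120.9+86.8)/2 × 1 = 103.85
  [7→7.5]: (86.8+73.6)/2 × 0.5 = 40.1
  Sum = 3149.35 µg/L·h
IV tail: 73.6/0.331 = 222.356; AUC_iv,0→∞ = 3149.35 + 222.356 = 3371.706 µg/L·h
Trapezoidal AUC_0→9.25 (intramuscular injection):
  [0→0.25]: (0.0+254.2)/2 × 0.25 = 31.775
  [0.25→1.25]: (254.2+425.9)/2 × 1 = 340.05
  [1.25→3.25]: (425.9+239.0)/2 × 2 = 664.9
  [3.25→9.25]: (239.0+32.8)/2 × 6 = 815.4
  Sum = 1852.125 µg/L·h
intramuscular injection tail: 32.8/0.331 = 99.094; AUC_ev,0→∞ = 1852.125 + 99.094 = 1951.219 µg/L·h
F = (AUC_ev/D_ev)/(AUC_iv/D_iv) = (1951.219/30)/(3371.706/20) = 65.0406/168.5853 = 0.3858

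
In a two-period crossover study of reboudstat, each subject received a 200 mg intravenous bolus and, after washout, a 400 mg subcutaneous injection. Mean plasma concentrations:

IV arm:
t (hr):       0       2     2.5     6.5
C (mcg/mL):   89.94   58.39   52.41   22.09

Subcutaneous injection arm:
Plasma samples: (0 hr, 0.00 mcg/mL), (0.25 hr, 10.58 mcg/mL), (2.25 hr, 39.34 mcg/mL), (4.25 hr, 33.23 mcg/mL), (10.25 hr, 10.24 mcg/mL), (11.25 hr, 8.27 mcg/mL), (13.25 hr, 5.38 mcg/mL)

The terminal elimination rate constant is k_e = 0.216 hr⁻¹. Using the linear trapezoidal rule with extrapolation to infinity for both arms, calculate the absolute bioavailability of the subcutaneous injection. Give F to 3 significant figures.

F = 0.353

Trapezoidal AUC_0→6.5 (IV):
  [0→2]: (89.94+58.39)/2 × 2 = 148.33
  [2→2.5]: (58.39+52.41)/2 × 0.5 = 27.7
  [2.5→6.5]: (52.41+22.09)/2 × 4 = 149.0
  Sum = 325.03 mcg/mL·hr
IV tail: 22.09/0.216 = 102.269; AUC_iv,0→∞ = 325.03 + 102.269 = 427.299 mcg/mL·hr
Trapezoidal AUC_0→13.25 (subcutaneous injection):
  [0→0.25]: (0.00+10.58)/2 × 0.25 = 1.3225
  [0.25→2.25]: (10.58+39.34)/2 × 2 = 49.92
  [2.25→4.25]: (39.34+33.23)/2 × 2 = 72.57
  [4.25→10.25]: (33.23+10.24)/2 × 6 = 130.41
  [10.25→11.25]: (10.24+8.27)/2 × 1 = 9.255
  [11.25→13.25]: (8.27+5.38)/2 × 2 = 13.65
  Sum = 277.1275 mcg/mL·hr
subcutaneous injection tail: 5.38/0.216 = 24.907; AUC_ev,0→∞ = 277.1275 + 24.907 = 302.0345 mcg/mL·hr
F = (AUC_ev/D_ev)/(AUC_iv/D_iv) = (302.0345/400)/(427.299/200) = 0.75508625/2.136495 = 0.3534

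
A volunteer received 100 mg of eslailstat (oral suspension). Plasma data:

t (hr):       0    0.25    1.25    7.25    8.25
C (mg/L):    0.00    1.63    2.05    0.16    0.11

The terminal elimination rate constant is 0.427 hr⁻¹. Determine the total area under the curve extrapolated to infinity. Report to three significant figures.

Trapezoidal AUC_0→8.25:
  [0→0.25]: (0.00+1.63)/2 × 0.25 = 0.20375
  [0.25→1.25]: (1.63+2.05)/2 × 1 = 1.84
  [1.25→7.25]: (2.05+0.16)/2 × 6 = 6.63
  [7.25→8.25]: (0.16+0.11)/2 × 1 = 0.135
  Sum = 8.80875 mg/L·hr
Extrapolated tail: C_last / k_e = 0.11 / 0.427 = 0.258
AUC_0→∞ = 8.80875 + 0.258 = 9.06675 mg/L·hr

AUC = 9.07 mg/L·hr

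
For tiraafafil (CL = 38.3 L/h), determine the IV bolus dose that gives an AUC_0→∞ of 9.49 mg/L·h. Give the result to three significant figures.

Dose_iv = CL × AUC_0→∞
     = 38.3 × 9.49 = 363.467 mg

Dose = 363 mg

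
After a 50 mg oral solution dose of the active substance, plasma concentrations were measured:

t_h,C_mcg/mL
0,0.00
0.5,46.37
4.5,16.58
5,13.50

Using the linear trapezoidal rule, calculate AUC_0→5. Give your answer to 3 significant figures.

Trapezoidal AUC_0→5:
  [0→0.5]: (0.00+46.37)/2 × 0.5 = 11.5925
  [0.5→4.5]: (46.37+16.58)/2 × 4 = 125.9
  [4.5→5]: (16.58+13.50)/2 × 0.5 = 7.52
  Sum = 145.0125 mcg/mL·h

AUC = 145 mcg/mL·h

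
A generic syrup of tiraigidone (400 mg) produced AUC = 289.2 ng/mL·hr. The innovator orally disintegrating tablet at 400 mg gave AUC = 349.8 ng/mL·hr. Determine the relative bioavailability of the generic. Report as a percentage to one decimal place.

F_rel = (AUC_test/D_test) / (AUC_ref/D_ref)
      = (289.2/400) / (349.8/400)
      = 0.723 / 0.8745 = 0.8268 = 82.68%

F_rel = 82.7%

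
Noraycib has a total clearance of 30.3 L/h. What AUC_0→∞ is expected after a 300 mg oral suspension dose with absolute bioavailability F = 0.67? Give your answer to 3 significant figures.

AUC_0→∞ = F × Dose / CL
        = 0.67 × 300 / 30.3 = 6.63366 mg/L·h

AUC = 6.63 mg/L·h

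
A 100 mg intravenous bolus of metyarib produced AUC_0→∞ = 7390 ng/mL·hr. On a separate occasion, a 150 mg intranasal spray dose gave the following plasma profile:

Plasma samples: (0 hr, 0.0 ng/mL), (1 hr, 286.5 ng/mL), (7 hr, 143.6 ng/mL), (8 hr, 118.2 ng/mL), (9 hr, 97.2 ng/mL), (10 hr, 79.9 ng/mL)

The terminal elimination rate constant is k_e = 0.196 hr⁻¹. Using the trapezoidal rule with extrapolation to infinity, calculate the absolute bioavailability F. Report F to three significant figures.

F = 0.196

Trapezoidal AUC_0→10 (intranasal spray):
  [0→1]: (0.0+286.5)/2 × 1 = 143.25
  [1→7]: (286.5+143.6)/2 × 6 = 1290.3
  [7→8]: (143.6+118.2)/2 × 1 = 130.9
  [8→9]: (118.2+97.2)/2 × 1 = 107.7
  [9→10]: (97.2+79.9)/2 × 1 = 88.55
  Sum = 1760.7 ng/mL·hr
Tail: C_last/k_e = 79.9/0.196 = 407.653
AUC_0→∞ (intranasal spray) = 1760.7 + 407.653 = 2168.353 ng/mL·hr
F = (AUC_ev/D_ev)/(AUC_iv/D_iv) = (2168.353/150)/(7390/100) = 14.4557/73.9 = 0.1956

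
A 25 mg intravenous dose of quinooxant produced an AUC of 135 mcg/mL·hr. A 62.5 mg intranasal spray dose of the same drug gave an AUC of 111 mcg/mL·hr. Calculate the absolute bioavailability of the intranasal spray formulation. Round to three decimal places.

F = (AUC_ev / D_ev) / (AUC_iv / D_iv)
  = (111/62.5) / (135/25)
  = 1.776 / 5.4 = 0.3289

F = 0.329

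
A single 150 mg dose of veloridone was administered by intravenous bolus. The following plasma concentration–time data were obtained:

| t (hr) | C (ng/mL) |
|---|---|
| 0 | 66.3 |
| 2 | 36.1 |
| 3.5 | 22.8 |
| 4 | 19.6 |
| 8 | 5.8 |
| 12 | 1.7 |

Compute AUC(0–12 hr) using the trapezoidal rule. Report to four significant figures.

AUC = 223.0 ng/mL·hr

Trapezoidal AUC_0→12:
  [0→2]: (66.3+36.1)/2 × 2 = 102.4
  [2→3.5]: (36.1+22.8)/2 × 1.5 = 44.175
  [3.5→4]: (22.8+19.6)/2 × 0.5 = 10.6
  [4→8]: (19.6+5.8)/2 × 4 = 50.8
  [8→12]: (5.8+1.7)/2 × 4 = 15.0
  Sum = 222.975 ng/mL·hr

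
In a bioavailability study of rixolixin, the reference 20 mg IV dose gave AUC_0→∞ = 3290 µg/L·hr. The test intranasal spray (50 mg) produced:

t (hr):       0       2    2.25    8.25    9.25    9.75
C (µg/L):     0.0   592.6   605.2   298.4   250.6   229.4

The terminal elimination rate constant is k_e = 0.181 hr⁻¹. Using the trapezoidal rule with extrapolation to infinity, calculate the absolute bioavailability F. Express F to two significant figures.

F = 0.62

Trapezoidal AUC_0→9.75 (intranasal spray):
  [0→2]: (0.0+592.6)/2 × 2 = 592.6
  [2→2.25]: (592.6+605.2)/2 × 0.25 = 149.725
  [2.25→8.25]: (605.2+298.4)/2 × 6 = 2710.8
  [8.25→9.25]: (298.4+250.6)/2 × 1 = 274.5
  [9.25→9.75]: (250.6+229.4)/2 × 0.5 = 120.0
  Sum = 3847.625 µg/L·hr
Tail: C_last/k_e = 229.4/0.181 = 1267.403
AUC_0→∞ (intranasal spray) = 3847.625 + 1267.403 = 5115.028 µg/L·hr
F = (AUC_ev/D_ev)/(AUC_iv/D_iv) = (5115.028/50)/(3290/20) = 102.30056/164.5 = 0.6219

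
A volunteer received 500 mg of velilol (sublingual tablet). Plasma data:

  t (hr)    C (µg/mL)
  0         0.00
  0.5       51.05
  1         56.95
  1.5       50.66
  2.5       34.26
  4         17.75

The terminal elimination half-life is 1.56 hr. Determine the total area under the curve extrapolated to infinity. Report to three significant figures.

AUC = 188 µg/mL·hr

Trapezoidal AUC_0→4:
  [0→0.5]: (0.00+51.05)/2 × 0.5 = 12.7625
  [0.5→1]: (51.05+56.95)/2 × 0.5 = 27.0
  [1→1.5]: (56.95+50.66)/2 × 0.5 = 26.9025
  [1.5→2.5]: (50.66+34.26)/2 × 1 = 42.46
  [2.5→4]: (34.26+17.75)/2 × 1.5 = 39.0075
  Sum = 148.1325 µg/mL·hr
k_e = ln2 / t½ = 0.693147 / 1.56 = 0.4443 hr^-1
Extrapolated tail: C_last / k_e = 17.75 / 0.4443 = 39.950
AUC_0→∞ = 148.1325 + 39.950 = 188.0825 µg/mL·hr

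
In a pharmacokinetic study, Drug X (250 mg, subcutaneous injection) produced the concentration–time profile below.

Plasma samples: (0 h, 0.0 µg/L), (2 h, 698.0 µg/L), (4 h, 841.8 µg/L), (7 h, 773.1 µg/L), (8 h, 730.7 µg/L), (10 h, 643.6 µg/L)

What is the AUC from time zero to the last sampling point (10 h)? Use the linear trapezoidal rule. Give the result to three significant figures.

AUC = 6790 µg/L·h

Trapezoidal AUC_0→10:
  [0→2]: (0.0+698.0)/2 × 2 = 698.0
  [2→4]: (698.0+841.8)/2 × 2 = 1539.8
  [4→7]: (841.8+773.1)/2 × 3 = 2422.35
  [7→8]: (773.1+730.7)/2 × 1 = 751.9
  [8→10]: (730.7+643.6)/2 × 2 = 1374.3
  Sum = 6786.35 µg/L·h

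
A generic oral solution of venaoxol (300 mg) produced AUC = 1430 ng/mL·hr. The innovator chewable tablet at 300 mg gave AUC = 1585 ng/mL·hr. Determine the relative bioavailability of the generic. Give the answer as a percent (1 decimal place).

F_rel = (AUC_test/D_test) / (AUC_ref/D_ref)
      = (1430/300) / (1585/300)
      = 4.76667 / 5.28333 = 0.9022 = 90.22%

F_rel = 90.2%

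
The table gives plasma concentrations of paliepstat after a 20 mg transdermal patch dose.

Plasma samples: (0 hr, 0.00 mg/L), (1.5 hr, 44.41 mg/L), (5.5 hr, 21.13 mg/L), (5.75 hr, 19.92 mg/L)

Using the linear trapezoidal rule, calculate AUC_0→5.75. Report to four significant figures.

Trapezoidal AUC_0→5.75:
  [0→1.5]: (0.00+44.41)/2 × 1.5 = 33.3075
  [1.5→5.5]: (44.41+21.13)/2 × 4 = 131.08
  [5.5→5.75]: (21.13+19.92)/2 × 0.25 = 5.13125
  Sum = 169.51875 mg/L·hr

AUC = 169.5 mg/L·hr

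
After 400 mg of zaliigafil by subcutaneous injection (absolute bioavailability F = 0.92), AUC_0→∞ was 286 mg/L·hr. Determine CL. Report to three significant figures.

CL = 1.29 L/hr

CL = F × Dose / AUC_0→∞
   = 0.92 × 400 / 286 = 1.28671 L/hr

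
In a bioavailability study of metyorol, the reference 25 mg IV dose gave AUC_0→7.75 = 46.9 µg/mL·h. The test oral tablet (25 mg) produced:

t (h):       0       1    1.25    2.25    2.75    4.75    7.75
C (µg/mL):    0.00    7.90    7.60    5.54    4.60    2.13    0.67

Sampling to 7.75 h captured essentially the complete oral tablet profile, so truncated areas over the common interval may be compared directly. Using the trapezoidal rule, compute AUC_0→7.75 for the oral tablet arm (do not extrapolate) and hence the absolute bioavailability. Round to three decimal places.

Trapezoidal AUC_0→7.75 (oral tablet):
  [0→1]: (0.00+7.90)/2 × 1 = 3.95
  [1→1.25]: (7.90+7.60)/2 × 0.25 = 1.9375
  [1.25→2.25]: (7.60+5.54)/2 × 1 = 6.57
  [2.25→2.75]: (5.54+4.60)/2 × 0.5 = 2.535
  [2.75→4.75]: (4.60+2.13)/2 × 2 = 6.73
  [4.75→7.75]: (2.13+0.67)/2 × 3 = 4.2
  Sum = 25.9225 µg/mL·h
F = (AUC_ev/D_ev)/(AUC_iv/D_iv) = (25.9225/25)/(46.9/25) = 1.0369/1.876 = 0.5527

F = 0.553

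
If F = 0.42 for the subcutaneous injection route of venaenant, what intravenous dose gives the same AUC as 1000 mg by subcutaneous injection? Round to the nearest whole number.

D_iv = 420 mg

Systemic exposure from an extravascular dose = F × D_ev, so the equivalent IV dose is F × D_ev.
D_iv = F × D_ev = 0.42 × 1000 = 420 mg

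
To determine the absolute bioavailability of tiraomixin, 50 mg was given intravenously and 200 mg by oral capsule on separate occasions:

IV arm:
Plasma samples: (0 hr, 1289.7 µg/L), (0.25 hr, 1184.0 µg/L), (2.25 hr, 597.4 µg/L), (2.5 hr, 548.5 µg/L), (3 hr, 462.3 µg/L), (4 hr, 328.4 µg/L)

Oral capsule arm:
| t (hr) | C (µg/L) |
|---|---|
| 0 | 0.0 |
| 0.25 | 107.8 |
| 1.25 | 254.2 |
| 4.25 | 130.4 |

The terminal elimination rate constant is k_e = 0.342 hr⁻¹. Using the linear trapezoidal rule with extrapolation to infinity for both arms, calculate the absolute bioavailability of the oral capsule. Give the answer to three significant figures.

F = 0.0750

Trapezoidal AUC_0→4 (IV):
  [0→0.25]: (1289.7+1184.0)/2 × 0.25 = 309.2125
  [0.25→2.25]: (1184.0+597.4)/2 × 2 = 1781.4
  [2.25→2.5]: (597.4+548.5)/2 × 0.25 = 143.2375
  [2.5→3]: (548.5+462.3)/2 × 0.5 = 252.7
  [3→4]: (462.3+328.4)/2 × 1 = 395.35
  Sum = 2881.9 µg/L·hr
IV tail: 328.4/0.342 = 960.234; AUC_iv,0→∞ = 2881.9 + 960.234 = 3842.134 µg/L·hr
Trapezoidal AUC_0→4.25 (oral capsule):
  [0→0.25]: (0.0+107.8)/2 × 0.25 = 13.475
  [0.25→1.25]: (107.8+254.2)/2 × 1 = 181.0
  [1.25→4.25]: (254.2+130.4)/2 × 3 = 576.9
  Sum = 771.375 µg/L·hr
oral capsule tail: 130.4/0.342 = 381.287; AUC_ev,0→∞ = 771.375 + 381.287 = 1152.662 µg/L·hr
F = (AUC_ev/D_ev)/(AUC_iv/D_iv) = (1152.662/200)/(3842.134/50) = 5.76331/76.84268 = 0.0750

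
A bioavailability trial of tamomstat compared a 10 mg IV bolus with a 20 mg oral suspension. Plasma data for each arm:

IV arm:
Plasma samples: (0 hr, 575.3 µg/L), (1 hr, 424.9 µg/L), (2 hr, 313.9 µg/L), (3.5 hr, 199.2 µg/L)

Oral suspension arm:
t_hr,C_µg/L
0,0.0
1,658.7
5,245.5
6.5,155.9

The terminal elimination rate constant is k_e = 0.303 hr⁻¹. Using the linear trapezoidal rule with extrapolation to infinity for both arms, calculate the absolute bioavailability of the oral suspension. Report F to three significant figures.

Trapezoidal AUC_0→3.5 (IV):
  [0→1]: (575.3+424.9)/2 × 1 = 500.1
  [1→2]: (424.9+313.9)/2 × 1 = 369.4
  [2→3.5]: (313.9+199.2)/2 × 1.5 = 384.825
  Sum = 1254.325 µg/L·hr
IV tail: 199.2/0.303 = 657.426; AUC_iv,0→∞ = 1254.325 + 657.426 = 1911.751 µg/L·hr
Trapezoidal AUC_0→6.5 (oral suspension):
  [0→1]: (0.0+658.7)/2 × 1 = 329.35
  [1→5]: (658.7+245.5)/2 × 4 = 1808.4
  [5→6.5]: (245.5+155.9)/2 × 1.5 = 301.05
  Sum = 2438.8 µg/L·hr
oral suspension tail: 155.9/0.303 = 514.521; AUC_ev,0→∞ = 2438.8 + 514.521 = 2953.321 µg/L·hr
F = (AUC_ev/D_ev)/(AUC_iv/D_iv) = (2953.321/20)/(1911.751/10) = 147.66605/191.1751 = 0.7724

F = 0.772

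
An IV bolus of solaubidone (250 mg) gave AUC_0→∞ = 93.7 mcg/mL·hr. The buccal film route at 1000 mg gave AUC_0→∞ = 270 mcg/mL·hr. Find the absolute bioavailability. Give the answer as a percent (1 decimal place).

F = (AUC_ev / D_ev) / (AUC_iv / D_iv)
  = (270/1000) / (93.7/250)
  = 0.27 / 0.3748 = 0.7204
  = 72.04%

F = 72.0%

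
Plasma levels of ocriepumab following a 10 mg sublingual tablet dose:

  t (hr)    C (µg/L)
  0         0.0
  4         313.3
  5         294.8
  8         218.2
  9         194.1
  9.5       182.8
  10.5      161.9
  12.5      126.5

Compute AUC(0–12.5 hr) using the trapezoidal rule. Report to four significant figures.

Trapezoidal AUC_0→12.5:
  [0→4]: (0.0+313.3)/2 × 4 = 626.6
  [4→5]: (313.3+294.8)/2 × 1 = 304.05
  [5→8]: (294.8+218.2)/2 × 3 = 769.5
  [8→9]: (218.2+194.1)/2 × 1 = 206.15
  [9→9.5]: (194.1+182.8)/2 × 0.5 = 94.225
  [9.5→10.5]: (182.8+161.9)/2 × 1 = 172.35
  [10.5→12.5]: (161.9+126.5)/2 × 2 = 288.4
  Sum = 2461.275 µg/L·hr

AUC = 2461 µg/L·hr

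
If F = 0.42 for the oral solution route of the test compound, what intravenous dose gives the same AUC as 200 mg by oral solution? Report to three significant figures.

Systemic exposure from an extravascular dose = F × D_ev, so the equivalent IV dose is F × D_ev.
D_iv = F × D_ev = 0.42 × 200 = 84 mg

D_iv = 84.0 mg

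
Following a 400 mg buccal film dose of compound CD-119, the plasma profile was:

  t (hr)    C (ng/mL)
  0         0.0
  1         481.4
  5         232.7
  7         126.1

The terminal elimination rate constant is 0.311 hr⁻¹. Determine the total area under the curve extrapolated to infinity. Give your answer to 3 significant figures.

AUC = 2430 ng/mL·hr

Trapezoidal AUC_0→7:
  [0→1]: (0.0+481.4)/2 × 1 = 240.7
  [1→5]: (481.4+232.7)/2 × 4 = 1428.2
  [5→7]: (232.7+126.1)/2 × 2 = 358.8
  Sum = 2027.7 ng/mL·hr
Extrapolated tail: C_last / k_e = 126.1 / 0.311 = 405.466
AUC_0→∞ = 2027.7 + 405.466 = 2433.166 ng/mL·hr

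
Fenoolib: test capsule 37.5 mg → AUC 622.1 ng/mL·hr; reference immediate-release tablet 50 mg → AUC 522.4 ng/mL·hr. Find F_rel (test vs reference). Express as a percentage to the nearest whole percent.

F_rel = 159%

F_rel = (AUC_test/D_test) / (AUC_ref/D_ref)
      = (622.1/37.5) / (522.4/50)
      = 16.5893 / 10.448 = 1.5878 = 158.78%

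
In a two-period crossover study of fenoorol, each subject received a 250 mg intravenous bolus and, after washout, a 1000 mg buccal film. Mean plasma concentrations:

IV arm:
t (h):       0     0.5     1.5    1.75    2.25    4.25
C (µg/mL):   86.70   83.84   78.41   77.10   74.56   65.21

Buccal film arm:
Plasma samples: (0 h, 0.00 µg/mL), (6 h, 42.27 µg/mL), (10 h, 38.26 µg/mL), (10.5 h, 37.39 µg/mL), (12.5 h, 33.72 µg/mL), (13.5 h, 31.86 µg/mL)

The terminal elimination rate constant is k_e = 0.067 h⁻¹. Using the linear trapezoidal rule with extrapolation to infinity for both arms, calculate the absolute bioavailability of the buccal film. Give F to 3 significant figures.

Trapezoidal AUC_0→4.25 (IV):
  [0→0.5]: (86.70+83.84)/2 × 0.5 = 42.635
  [0.5→1.5]: (83.84+78.41)/2 × 1 = 81.125
  [1.5→1.75]: (78.41+77.10)/2 × 0.25 = 19.43875
  [1.75→2.25]: (77.10+74.56)/2 × 0.5 = 37.915
  [2.25→4.25]: (74.56+65.21)/2 × 2 = 139.77
  Sum = 320.88375 µg/mL·h
IV tail: 65.21/0.067 = 973.284; AUC_iv,0→∞ = 320.88375 + 973.284 = 1294.16775 µg/mL·h
Trapezoidal AUC_0→13.5 (buccal film):
  [0→6]: (0.00+42.27)/2 × 6 = 126.81
  [6→10]: (42.27+38.26)/2 × 4 = 161.06
  [10→10.5]: (38.26+37.39)/2 × 0.5 = 18.9125
  [10.5→12.5]: (37.39+33.72)/2 × 2 = 71.11
  [12.5→13.5]: (33.72+31.86)/2 × 1 = 32.79
  Sum = 410.6825 µg/mL·h
buccal film tail: 31.86/0.067 = 475.522; AUC_ev,0→∞ = 410.6825 + 475.522 = 886.2045 µg/mL·h
F = (AUC_ev/D_ev)/(AUC_iv/D_iv) = (886.2045/1000)/(1294.16775/250) = 0.8862045/5.176671 = 0.1712

F = 0.171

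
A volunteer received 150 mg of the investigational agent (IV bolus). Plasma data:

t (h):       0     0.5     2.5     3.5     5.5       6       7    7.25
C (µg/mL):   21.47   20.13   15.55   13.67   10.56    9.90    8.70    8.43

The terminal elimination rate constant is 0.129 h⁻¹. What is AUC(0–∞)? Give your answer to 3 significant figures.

AUC = 167 µg/mL·h

Trapezoidal AUC_0→7.25:
  [0→0.5]: (21.47+20.13)/2 × 0.5 = 10.4
  [0.5→2.5]: (20.13+15.55)/2 × 2 = 35.68
  [2.5→3.5]: (15.55+13.67)/2 × 1 = 14.61
  [3.5→5.5]: (13.67+10.56)/2 × 2 = 24.23
  [5.5→6]: (10.56+9.90)/2 × 0.5 = 5.115
  [6→7]: (9.90+8.70)/2 × 1 = 9.3
  [7→7.25]: (8.70+8.43)/2 × 0.25 = 2.14125
  Sum = 101.47625 µg/mL·h
Extrapolated tail: C_last / k_e = 8.43 / 0.129 = 65.349
AUC_0→∞ = 101.47625 + 65.349 = 166.82525 µg/mL·h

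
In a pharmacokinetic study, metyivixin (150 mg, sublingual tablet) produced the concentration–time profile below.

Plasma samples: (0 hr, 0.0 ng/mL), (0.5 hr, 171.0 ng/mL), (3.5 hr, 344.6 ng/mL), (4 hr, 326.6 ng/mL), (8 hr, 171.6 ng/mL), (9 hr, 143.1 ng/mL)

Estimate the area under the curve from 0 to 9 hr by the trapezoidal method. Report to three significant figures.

AUC = 2140 ng/mL·hr

Trapezoidal AUC_0→9:
  [0→0.5]: (0.0+171.0)/2 × 0.5 = 42.75
  [0.5→3.5]: (171.0+344.6)/2 × 3 = 773.4
  [3.5→4]: (344.6+326.6)/2 × 0.5 = 167.8
  [4→8]: (326.6+171.6)/2 × 4 = 996.4
  [8→9]: (171.6+143.1)/2 × 1 = 157.35
  Sum = 2137.7 ng/mL·hr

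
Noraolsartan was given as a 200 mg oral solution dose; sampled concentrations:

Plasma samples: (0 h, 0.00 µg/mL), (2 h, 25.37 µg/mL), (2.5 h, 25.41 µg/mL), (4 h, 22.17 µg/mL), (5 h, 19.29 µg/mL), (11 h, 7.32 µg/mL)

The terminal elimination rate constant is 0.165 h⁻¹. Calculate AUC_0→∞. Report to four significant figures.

Trapezoidal AUC_0→11:
  [0→2]: (0.00+25.37)/2 × 2 = 25.37
  [2→2.5]: (25.37+25.41)/2 × 0.5 = 12.695
  [2.5→4]: (25.41+22.17)/2 × 1.5 = 35.685
  [4→5]: (22.17+19.29)/2 × 1 = 20.73
  [5→11]: (19.29+7.32)/2 × 6 = 79.83
  Sum = 174.31 µg/mL·h
Extrapolated tail: C_last / k_e = 7.32 / 0.165 = 44.364
AUC_0→∞ = 174.31 + 44.364 = 218.674 µg/mL·h

AUC = 218.7 µg/mL·h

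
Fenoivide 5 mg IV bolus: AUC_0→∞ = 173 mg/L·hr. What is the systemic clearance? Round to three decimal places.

CL = 0.029 L/hr

CL = Dose_iv / AUC_0→∞
   = 5 / 173 = 0.0289017 L/hr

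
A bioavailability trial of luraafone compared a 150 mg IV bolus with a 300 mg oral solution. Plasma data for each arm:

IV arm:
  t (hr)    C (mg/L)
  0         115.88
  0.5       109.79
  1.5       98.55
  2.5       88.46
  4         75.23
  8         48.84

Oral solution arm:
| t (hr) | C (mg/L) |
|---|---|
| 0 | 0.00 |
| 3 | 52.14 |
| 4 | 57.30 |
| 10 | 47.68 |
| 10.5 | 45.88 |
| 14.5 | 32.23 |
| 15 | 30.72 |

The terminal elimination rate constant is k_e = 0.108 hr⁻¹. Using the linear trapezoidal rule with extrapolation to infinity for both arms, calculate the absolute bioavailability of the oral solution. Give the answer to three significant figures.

Trapezoidal AUC_0→8 (IV):
  [0→0.5]: (115.88+109.79)/2 × 0.5 = 56.4175
  [0.5→1.5]: (109.79+98.55)/2 × 1 = 104.17
  [1.5→2.5]: (98.55+88.46)/2 × 1 = 93.505
  [2.5→4]: (88.46+75.23)/2 × 1.5 = 122.7675
  [4→8]: (75.23+48.84)/2 × 4 = 248.14
  Sum = 625.0 mg/L·hr
IV tail: 48.84/0.108 = 452.222; AUC_iv,0→∞ = 625.0 + 452.222 = 1077.222 mg/L·hr
Trapezoidal AUC_0→15 (oral solution):
  [0→3]: (0.00+52.14)/2 × 3 = 78.21
  [3→4]: (52.14+57.30)/2 × 1 = 54.72
  [4→10]: (57.30+47.68)/2 × 6 = 314.94
  [10→10.5]: (47.68+45.88)/2 × 0.5 = 23.39
  [10.5→14.5]: (45.88+32.23)/2 × 4 = 156.22
  [14.5→15]: (32.23+30.72)/2 × 0.5 = 15.7375
  Sum = 643.2175 mg/L·hr
oral solution tail: 30.72/0.108 = 284.444; AUC_ev,0→∞ = 643.2175 + 284.444 = 927.6615 mg/L·hr
F = (AUC_ev/D_ev)/(AUC_iv/D_iv) = (927.6615/300)/(1077.222/150) = 3.092205/7.18148 = 0.4306

F = 0.431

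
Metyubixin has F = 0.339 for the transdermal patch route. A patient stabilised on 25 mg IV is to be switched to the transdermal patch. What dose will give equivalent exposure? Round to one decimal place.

D_transdermal = 73.7 mg

For equal systemic exposure: F × D_ev = D_iv
D_ev = D_iv / F = 25 / 0.339 = 73.7463 mg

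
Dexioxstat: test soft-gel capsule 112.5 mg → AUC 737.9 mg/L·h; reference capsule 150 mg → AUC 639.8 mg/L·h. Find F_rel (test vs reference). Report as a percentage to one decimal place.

F_rel = (AUC_test/D_test) / (AUC_ref/D_ref)
      = (737.9/112.5) / (639.8/150)
      = 6.55911 / 4.26533 = 1.5378 = 153.78%

F_rel = 153.8%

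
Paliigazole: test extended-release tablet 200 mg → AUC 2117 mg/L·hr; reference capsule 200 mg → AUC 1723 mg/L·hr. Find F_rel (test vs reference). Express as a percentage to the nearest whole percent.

F_rel = (AUC_test/D_test) / (AUC_ref/D_ref)
      = (2117/200) / (1723/200)
      = 10.585 / 8.615 = 1.2287 = 122.87%

F_rel = 123%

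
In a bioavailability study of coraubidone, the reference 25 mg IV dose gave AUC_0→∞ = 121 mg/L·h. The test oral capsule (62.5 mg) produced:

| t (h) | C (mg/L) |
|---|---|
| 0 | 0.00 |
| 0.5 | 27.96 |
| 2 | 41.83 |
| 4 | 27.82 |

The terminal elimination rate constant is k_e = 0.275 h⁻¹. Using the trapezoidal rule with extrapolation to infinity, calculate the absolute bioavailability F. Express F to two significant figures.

F = 0.76

Trapezoidal AUC_0→4 (oral capsule):
  [0→0.5]: (0.00+27.96)/2 × 0.5 = 6.99
  [0.5→2]: (27.96+41.83)/2 × 1.5 = 52.3425
  [2→4]: (41.83+27.82)/2 × 2 = 69.65
  Sum = 128.9825 mg/L·h
Tail: C_last/k_e = 27.82/0.275 = 101.164
AUC_0→∞ (oral capsule) = 128.9825 + 101.164 = 230.1465 mg/L·h
F = (AUC_ev/D_ev)/(AUC_iv/D_iv) = (230.1465/62.5)/(121/25) = 3.682344/4.84 = 0.7608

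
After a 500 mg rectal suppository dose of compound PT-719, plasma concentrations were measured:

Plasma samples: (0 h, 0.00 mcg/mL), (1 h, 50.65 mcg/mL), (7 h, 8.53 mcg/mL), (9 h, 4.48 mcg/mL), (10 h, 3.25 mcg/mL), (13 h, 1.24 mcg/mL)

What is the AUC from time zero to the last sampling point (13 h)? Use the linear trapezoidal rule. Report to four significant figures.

Trapezoidal AUC_0→13:
  [0→1]: (0.00+50.65)/2 × 1 = 25.325
  [1→7]: (50.65+8.53)/2 × 6 = 177.54
  [7→9]: (8.53+4.48)/2 × 2 = 13.01
  [9→10]: (4.48+3.25)/2 × 1 = 3.865
  [10→13]: (3.25+1.24)/2 × 3 = 6.735
  Sum = 226.475 mcg/mL·h

AUC = 226.5 mcg/mL·h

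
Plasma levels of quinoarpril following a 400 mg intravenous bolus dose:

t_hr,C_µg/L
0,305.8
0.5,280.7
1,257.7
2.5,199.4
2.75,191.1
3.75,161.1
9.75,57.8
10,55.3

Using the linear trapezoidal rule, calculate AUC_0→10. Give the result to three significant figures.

Trapezoidal AUC_0→10:
  [0→0.5]: (305.8+280.7)/2 × 0.5 = 146.625
  [0.5→1]: (280.7+257.7)/2 × 0.5 = 134.6
  [1→2.5]: (257.7+199.4)/2 × 1.5 = 342.825
  [2.5→2.75]: (199.4+191.1)/2 × 0.25 = 48.8125
  [2.75→3.75]: (191.1+161.1)/2 × 1 = 176.1
  [3.75→9.75]: (161.1+57.8)/2 × 6 = 656.7
  [9.75→10]: (57.8+55.3)/2 × 0.25 = 14.1375
  Sum = 1519.8 µg/L·hr

AUC = 1520 µg/L·hr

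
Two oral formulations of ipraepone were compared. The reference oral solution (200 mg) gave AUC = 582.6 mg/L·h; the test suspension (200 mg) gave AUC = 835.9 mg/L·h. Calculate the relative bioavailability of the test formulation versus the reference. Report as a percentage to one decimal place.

F_rel = (AUC_test/D_test) / (AUC_ref/D_ref)
      = (835.9/200) / (582.6/200)
      = 4.1795 / 2.913 = 1.4348 = 143.48%

F_rel = 143.5%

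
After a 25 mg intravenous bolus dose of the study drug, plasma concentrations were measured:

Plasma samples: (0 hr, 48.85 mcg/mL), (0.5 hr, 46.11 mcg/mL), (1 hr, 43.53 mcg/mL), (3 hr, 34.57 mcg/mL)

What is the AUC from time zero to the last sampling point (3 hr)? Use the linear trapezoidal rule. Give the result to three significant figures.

AUC = 124 mcg/mL·hr

Trapezoidal AUC_0→3:
  [0→0.5]: (48.85+46.11)/2 × 0.5 = 23.74
  [0.5→1]: (46.11+43.53)/2 × 0.5 = 22.41
  [1→3]: (43.53+34.57)/2 × 2 = 78.1
  Sum = 124.25 mcg/mL·hr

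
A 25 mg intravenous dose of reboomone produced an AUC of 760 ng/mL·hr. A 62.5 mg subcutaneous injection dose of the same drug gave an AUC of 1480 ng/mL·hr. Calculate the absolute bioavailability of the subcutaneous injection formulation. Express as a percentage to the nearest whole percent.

F = 78%

F = (AUC_ev / D_ev) / (AUC_iv / D_iv)
  = (1480/62.5) / (760/25)
  = 23.68 / 30.4 = 0.7789
  = 77.89%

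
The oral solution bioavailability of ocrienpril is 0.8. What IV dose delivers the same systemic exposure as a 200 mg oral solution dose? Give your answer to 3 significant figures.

Systemic exposure from an extravascular dose = F × D_ev, so the equivalent IV dose is F × D_ev.
D_iv = F × D_ev = 0.8 × 200 = 160 mg

D_iv = 160 mg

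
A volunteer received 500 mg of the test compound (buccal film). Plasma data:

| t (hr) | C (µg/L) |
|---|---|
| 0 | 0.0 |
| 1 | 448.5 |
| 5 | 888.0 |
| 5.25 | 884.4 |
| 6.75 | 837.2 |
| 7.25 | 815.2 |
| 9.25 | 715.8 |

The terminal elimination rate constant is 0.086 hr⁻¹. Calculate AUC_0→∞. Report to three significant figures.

AUC = 14700 µg/L·hr

Trapezoidal AUC_0→9.25:
  [0→1]: (0.0+448.5)/2 × 1 = 224.25
  [1→5]: (448.5+888.0)/2 × 4 = 2673.0
  [5→5.25]: (888.0+884.4)/2 × 0.25 = 221.55
  [5.25→6.75]: (884.4+837.2)/2 × 1.5 = 1291.2
  [6.75→7.25]: (837.2+815.2)/2 × 0.5 = 413.1
  [7.25→9.25]: (815.2+715.8)/2 × 2 = 1531.0
  Sum = 6354.1 µg/L·hr
Extrapolated tail: C_last / k_e = 715.8 / 0.086 = 8323.256
AUC_0→∞ = 6354.1 + 8323.256 = 14677.356 µg/L·hr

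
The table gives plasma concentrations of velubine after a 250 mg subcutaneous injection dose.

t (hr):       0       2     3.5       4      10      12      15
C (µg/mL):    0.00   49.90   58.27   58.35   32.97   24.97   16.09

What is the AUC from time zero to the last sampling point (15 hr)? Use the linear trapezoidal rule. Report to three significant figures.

Trapezoidal AUC_0→15:
  [0→2]: (0.00+49.90)/2 × 2 = 49.9
  [2→3.5]: (49.90+58.27)/2 × 1.5 = 81.1275
  [3.5→4]: (58.27+58.35)/2 × 0.5 = 29.155
  [4→10]: (58.35+32.97)/2 × 6 = 273.96
  [10→12]: (32.97+24.97)/2 × 2 = 57.94
  [12→15]: (24.97+16.09)/2 × 3 = 61.59
  Sum = 553.6725 µg/mL·hr

AUC = 554 µg/mL·hr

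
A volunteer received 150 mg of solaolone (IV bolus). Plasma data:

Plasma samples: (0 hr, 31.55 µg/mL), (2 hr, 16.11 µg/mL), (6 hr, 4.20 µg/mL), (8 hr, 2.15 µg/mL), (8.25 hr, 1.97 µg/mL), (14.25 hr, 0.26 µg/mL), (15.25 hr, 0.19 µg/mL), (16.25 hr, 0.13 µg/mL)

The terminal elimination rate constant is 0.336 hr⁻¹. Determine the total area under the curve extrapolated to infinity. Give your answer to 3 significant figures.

AUC = 103 µg/mL·hr

Trapezoidal AUC_0→16.25:
  [0→2]: (31.55+16.11)/2 × 2 = 47.66
  [2→6]: (16.11+4.20)/2 × 4 = 40.62
  [6→8]: (4.20+2.15)/2 × 2 = 6.35
  [8→8.25]: (2.15+1.97)/2 × 0.25 = 0.515
  [8.25→14.25]: (1.97+0.26)/2 × 6 = 6.69
  [14.25→15.25]: (0.26+0.19)/2 × 1 = 0.225
  [15.25→16.25]: (0.19+0.13)/2 × 1 = 0.16
  Sum = 102.22 µg/mL·hr
Extrapolated tail: C_last / k_e = 0.13 / 0.336 = 0.387
AUC_0→∞ = 102.22 + 0.387 = 102.607 µg/mL·hr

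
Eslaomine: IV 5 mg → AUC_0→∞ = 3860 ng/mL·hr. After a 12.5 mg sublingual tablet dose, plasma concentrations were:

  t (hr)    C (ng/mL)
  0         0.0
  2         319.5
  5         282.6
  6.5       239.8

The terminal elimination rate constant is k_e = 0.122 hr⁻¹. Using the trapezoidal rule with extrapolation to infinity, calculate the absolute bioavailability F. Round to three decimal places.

Trapezoidal AUC_0→6.5 (sublingual tablet):
  [0→2]: (0.0+319.5)/2 × 2 = 319.5
  [2→5]: (319.5+282.6)/2 × 3 = 903.15
  [5→6.5]: (282.6+239.8)/2 × 1.5 = 391.8
  Sum = 1614.45 ng/mL·hr
Tail: C_last/k_e = 239.8/0.122 = 1965.574
AUC_0→∞ (sublingual tablet) = 1614.45 + 1965.574 = 3580.024 ng/mL·hr
F = (AUC_ev/D_ev)/(AUC_iv/D_iv) = (3580.024/12.5)/(3860/5) = 286.40192/772 = 0.3710

F = 0.371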